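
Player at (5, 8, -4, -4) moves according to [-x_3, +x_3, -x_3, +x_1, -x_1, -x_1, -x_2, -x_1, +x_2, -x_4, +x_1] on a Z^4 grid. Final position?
(4, 8, -5, -5)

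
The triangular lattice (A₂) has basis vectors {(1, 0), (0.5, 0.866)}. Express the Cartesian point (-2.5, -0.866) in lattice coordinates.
-2b₁ - b₂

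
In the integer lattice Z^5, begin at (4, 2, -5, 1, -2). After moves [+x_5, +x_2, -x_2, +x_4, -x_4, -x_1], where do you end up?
(3, 2, -5, 1, -1)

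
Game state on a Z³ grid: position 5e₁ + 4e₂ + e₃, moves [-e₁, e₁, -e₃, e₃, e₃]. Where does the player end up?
(5, 4, 2)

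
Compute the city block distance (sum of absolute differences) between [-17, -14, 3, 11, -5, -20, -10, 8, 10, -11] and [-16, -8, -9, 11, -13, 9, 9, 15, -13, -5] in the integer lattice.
111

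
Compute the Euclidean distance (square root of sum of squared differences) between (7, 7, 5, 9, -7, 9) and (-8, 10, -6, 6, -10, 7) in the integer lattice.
19.4165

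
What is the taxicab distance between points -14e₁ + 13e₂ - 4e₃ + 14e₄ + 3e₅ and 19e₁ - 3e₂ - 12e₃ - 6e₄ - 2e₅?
82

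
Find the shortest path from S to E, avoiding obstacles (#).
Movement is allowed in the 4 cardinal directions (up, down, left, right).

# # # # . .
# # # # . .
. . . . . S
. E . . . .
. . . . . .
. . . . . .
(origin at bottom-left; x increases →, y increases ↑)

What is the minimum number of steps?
5
(one shortest path: (5, 3) → (4, 3) → (3, 3) → (2, 3) → (1, 3) → (1, 2))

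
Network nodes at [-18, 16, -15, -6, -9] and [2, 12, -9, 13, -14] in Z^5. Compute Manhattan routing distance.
54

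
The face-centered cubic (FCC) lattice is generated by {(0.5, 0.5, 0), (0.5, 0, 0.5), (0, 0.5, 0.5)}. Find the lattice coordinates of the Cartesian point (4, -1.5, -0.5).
3b₁ + 5b₂ - 6b₃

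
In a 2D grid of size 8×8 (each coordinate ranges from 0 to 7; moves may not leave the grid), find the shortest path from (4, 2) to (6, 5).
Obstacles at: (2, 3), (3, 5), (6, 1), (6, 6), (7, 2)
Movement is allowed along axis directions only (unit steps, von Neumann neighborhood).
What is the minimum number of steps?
5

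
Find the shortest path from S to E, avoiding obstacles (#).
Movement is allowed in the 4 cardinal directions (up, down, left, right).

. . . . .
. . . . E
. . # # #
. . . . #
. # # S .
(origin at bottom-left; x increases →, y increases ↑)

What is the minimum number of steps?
8
(one shortest path: (3, 0) → (3, 1) → (2, 1) → (1, 1) → (1, 2) → (1, 3) → (2, 3) → (3, 3) → (4, 3))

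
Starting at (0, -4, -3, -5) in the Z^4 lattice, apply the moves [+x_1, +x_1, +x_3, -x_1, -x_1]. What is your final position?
(0, -4, -2, -5)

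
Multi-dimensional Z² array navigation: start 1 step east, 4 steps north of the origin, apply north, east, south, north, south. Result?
(2, 4)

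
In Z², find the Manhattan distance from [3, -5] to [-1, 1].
10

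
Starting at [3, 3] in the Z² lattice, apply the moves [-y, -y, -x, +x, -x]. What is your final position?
(2, 1)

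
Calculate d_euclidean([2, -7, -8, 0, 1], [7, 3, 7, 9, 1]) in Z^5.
20.7605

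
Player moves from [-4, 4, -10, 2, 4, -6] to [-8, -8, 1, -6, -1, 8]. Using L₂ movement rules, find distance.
23.7908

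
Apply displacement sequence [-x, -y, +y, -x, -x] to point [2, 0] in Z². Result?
(-1, 0)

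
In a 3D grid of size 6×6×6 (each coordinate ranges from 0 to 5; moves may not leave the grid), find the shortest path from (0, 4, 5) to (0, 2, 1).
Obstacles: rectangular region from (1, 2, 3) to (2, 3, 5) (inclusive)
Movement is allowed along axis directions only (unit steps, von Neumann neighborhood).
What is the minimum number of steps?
6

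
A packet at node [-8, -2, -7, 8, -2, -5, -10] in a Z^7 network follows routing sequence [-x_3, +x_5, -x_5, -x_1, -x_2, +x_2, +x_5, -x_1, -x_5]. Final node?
(-10, -2, -8, 8, -2, -5, -10)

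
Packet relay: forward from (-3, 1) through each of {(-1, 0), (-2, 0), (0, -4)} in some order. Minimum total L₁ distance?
8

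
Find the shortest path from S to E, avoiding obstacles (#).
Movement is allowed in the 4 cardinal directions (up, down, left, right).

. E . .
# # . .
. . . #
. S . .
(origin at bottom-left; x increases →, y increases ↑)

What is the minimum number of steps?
5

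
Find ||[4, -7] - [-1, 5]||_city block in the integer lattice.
17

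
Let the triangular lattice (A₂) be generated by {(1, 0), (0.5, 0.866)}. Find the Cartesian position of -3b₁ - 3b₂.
(-4.5, -2.598)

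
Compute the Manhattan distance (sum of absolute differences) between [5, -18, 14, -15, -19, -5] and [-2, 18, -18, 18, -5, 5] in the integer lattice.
132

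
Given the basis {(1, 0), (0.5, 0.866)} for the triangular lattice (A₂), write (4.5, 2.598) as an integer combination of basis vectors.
3b₁ + 3b₂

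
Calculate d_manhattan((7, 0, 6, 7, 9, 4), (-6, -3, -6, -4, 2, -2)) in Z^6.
52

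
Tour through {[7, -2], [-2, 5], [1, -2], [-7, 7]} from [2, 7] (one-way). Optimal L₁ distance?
32
(one optimal route: (2, 7) → (-7, 7) → (-2, 5) → (1, -2) → (7, -2))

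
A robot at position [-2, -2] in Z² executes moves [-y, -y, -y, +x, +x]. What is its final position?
(0, -5)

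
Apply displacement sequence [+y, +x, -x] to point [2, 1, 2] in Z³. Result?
(2, 2, 2)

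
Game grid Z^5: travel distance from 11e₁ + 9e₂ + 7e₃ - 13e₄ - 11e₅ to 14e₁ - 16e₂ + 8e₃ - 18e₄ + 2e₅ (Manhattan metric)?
47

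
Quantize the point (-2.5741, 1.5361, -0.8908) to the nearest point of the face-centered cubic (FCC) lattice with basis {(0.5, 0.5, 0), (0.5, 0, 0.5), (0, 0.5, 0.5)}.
(-2.5, 1.5, -1)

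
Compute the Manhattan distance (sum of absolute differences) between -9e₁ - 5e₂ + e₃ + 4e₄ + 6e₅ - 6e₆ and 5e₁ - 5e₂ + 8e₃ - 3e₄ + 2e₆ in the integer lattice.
42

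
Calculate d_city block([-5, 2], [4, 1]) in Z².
10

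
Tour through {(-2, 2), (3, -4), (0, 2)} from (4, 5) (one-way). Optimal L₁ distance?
20
(one optimal route: (4, 5) → (-2, 2) → (0, 2) → (3, -4))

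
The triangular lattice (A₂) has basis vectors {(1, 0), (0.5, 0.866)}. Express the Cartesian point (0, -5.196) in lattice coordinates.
3b₁ - 6b₂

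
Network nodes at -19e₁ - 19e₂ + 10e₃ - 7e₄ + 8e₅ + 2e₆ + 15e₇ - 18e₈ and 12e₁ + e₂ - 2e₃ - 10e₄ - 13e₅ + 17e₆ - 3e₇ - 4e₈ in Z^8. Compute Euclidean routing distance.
51.9615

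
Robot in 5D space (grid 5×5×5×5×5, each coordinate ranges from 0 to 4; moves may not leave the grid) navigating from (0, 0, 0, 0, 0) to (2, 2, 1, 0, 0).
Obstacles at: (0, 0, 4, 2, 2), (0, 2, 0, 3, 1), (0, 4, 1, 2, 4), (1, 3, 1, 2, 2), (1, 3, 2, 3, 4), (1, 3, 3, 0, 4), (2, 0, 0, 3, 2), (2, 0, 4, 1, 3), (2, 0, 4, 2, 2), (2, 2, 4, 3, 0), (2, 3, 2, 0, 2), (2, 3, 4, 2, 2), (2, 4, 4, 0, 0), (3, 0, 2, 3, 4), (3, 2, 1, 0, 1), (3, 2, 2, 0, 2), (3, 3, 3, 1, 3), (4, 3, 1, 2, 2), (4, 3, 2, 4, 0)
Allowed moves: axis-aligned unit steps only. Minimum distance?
5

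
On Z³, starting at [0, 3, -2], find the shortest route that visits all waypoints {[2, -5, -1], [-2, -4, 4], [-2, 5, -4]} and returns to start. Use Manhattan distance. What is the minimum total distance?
44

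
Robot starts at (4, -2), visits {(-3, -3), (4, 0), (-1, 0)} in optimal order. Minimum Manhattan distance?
12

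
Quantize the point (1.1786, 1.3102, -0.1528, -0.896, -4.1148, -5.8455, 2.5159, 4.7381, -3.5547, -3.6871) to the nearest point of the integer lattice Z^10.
(1, 1, 0, -1, -4, -6, 3, 5, -4, -4)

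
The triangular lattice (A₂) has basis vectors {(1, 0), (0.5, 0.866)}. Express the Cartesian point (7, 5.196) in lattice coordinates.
4b₁ + 6b₂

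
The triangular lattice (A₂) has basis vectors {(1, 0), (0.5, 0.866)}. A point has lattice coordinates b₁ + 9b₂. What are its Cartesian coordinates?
(5.5, 7.794)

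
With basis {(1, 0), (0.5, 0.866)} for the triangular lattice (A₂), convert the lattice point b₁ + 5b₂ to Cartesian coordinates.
(3.5, 4.33)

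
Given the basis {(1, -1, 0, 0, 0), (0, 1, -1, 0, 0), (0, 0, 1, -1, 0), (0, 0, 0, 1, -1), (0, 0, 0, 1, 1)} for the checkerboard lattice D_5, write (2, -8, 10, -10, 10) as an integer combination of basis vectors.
2b₁ - 6b₂ + 4b₃ - 8b₄ + 2b₅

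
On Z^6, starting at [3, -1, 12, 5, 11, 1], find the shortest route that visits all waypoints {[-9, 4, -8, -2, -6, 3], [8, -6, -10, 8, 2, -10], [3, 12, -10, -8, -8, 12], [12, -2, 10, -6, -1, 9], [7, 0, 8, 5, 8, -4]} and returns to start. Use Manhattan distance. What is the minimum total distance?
254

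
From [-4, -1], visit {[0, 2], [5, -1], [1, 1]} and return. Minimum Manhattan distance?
24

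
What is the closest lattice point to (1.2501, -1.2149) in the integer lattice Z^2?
(1, -1)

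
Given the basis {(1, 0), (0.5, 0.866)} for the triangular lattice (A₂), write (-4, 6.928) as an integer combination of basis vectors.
-8b₁ + 8b₂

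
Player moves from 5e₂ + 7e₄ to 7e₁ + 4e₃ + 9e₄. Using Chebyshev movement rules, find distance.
7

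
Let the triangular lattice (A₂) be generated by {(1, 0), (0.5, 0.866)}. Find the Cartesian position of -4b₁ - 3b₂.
(-5.5, -2.598)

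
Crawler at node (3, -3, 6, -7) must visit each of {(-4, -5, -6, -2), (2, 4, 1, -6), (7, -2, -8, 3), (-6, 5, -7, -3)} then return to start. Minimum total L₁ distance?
98
(one optimal route: (3, -3, 6, -7) → (2, 4, 1, -6) → (-6, 5, -7, -3) → (-4, -5, -6, -2) → (7, -2, -8, 3) → (3, -3, 6, -7))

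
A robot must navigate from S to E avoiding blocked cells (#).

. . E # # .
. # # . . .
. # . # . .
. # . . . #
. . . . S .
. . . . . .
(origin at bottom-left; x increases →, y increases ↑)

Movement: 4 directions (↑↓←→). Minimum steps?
10
(one shortest path: (4, 1) → (3, 1) → (2, 1) → (1, 1) → (0, 1) → (0, 2) → (0, 3) → (0, 4) → (0, 5) → (1, 5) → (2, 5))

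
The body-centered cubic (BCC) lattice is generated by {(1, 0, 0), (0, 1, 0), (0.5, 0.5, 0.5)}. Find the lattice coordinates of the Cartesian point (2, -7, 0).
2b₁ - 7b₂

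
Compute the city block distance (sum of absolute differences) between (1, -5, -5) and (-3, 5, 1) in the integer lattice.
20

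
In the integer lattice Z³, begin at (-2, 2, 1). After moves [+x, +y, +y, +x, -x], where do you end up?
(-1, 4, 1)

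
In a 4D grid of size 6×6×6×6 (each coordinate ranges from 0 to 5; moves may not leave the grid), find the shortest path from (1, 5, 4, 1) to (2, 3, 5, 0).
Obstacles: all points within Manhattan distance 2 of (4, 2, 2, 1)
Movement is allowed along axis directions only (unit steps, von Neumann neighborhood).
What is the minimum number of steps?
5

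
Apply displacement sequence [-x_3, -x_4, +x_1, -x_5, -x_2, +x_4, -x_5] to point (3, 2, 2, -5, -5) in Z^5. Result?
(4, 1, 1, -5, -7)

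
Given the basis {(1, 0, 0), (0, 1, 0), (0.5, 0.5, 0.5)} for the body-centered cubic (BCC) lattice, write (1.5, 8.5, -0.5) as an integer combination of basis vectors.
2b₁ + 9b₂ - b₃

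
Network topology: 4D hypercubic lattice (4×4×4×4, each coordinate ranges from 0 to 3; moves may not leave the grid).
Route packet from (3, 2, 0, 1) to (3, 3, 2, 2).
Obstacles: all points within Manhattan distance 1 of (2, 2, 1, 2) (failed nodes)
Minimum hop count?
4
(one shortest path: (3, 2, 0, 1) → (3, 3, 0, 1) → (3, 3, 1, 1) → (3, 3, 2, 1) → (3, 3, 2, 2))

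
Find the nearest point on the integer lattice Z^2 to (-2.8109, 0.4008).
(-3, 0)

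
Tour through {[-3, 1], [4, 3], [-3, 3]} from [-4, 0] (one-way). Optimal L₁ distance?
11
(one optimal route: (-4, 0) → (-3, 1) → (-3, 3) → (4, 3))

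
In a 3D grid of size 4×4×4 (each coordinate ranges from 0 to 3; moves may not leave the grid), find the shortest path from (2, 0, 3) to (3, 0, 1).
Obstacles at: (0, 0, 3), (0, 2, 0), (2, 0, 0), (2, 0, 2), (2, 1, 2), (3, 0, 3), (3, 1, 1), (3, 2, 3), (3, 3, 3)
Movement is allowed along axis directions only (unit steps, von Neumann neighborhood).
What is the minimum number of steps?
5
(one shortest path: (2, 0, 3) → (1, 0, 3) → (1, 0, 2) → (1, 0, 1) → (2, 0, 1) → (3, 0, 1))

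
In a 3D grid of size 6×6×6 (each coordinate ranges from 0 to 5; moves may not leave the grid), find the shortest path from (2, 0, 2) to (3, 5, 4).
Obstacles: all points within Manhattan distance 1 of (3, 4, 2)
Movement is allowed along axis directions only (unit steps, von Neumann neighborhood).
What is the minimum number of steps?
8
(one shortest path: (2, 0, 2) → (3, 0, 2) → (3, 1, 2) → (3, 2, 2) → (3, 2, 3) → (3, 3, 3) → (3, 3, 4) → (3, 4, 4) → (3, 5, 4))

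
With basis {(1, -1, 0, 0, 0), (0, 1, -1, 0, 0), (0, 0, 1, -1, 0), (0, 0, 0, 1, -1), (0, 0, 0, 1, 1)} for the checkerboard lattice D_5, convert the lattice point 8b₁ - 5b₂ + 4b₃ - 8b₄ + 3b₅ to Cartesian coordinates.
(8, -13, 9, -9, 11)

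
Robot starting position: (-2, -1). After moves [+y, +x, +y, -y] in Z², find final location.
(-1, 0)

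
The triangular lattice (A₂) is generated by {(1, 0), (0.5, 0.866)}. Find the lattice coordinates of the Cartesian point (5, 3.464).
3b₁ + 4b₂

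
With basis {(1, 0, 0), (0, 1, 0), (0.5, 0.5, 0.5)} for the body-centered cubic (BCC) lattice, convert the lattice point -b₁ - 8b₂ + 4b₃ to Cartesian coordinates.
(1, -6, 2)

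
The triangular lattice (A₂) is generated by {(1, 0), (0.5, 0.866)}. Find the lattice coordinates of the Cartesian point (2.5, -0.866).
3b₁ - b₂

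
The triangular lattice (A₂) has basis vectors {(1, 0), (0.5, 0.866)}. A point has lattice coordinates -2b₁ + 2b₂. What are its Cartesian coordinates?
(-1, 1.732)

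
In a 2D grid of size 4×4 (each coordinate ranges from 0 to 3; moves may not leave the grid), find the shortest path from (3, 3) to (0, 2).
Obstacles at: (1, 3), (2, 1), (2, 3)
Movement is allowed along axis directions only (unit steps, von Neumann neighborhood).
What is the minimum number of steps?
4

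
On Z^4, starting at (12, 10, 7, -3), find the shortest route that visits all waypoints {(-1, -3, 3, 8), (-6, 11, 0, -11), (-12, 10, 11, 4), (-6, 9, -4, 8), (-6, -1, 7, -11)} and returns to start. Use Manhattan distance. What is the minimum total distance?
168
(one optimal route: (12, 10, 7, -3) → (-6, 11, 0, -11) → (-6, -1, 7, -11) → (-1, -3, 3, 8) → (-6, 9, -4, 8) → (-12, 10, 11, 4) → (12, 10, 7, -3))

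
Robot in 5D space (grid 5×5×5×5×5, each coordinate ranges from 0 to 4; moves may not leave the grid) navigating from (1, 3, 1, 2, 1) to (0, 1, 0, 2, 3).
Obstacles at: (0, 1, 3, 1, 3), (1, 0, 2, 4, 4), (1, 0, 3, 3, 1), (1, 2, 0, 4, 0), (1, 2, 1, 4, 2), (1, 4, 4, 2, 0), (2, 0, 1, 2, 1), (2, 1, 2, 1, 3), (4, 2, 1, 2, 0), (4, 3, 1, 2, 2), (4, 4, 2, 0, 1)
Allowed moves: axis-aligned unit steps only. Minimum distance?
6
(one shortest path: (1, 3, 1, 2, 1) → (0, 3, 1, 2, 1) → (0, 2, 1, 2, 1) → (0, 1, 1, 2, 1) → (0, 1, 0, 2, 1) → (0, 1, 0, 2, 2) → (0, 1, 0, 2, 3))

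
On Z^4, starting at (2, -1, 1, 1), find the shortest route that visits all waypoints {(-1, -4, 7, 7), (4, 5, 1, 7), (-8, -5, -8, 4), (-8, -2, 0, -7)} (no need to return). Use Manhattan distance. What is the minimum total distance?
82
(one optimal route: (2, -1, 1, 1) → (4, 5, 1, 7) → (-1, -4, 7, 7) → (-8, -5, -8, 4) → (-8, -2, 0, -7))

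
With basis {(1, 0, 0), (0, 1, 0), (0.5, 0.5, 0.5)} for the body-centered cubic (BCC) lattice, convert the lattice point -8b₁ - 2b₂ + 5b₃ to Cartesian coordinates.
(-5.5, 0.5, 2.5)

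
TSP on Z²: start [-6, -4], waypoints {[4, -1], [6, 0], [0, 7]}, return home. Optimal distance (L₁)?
46
(one optimal route: (-6, -4) → (4, -1) → (6, 0) → (0, 7) → (-6, -4))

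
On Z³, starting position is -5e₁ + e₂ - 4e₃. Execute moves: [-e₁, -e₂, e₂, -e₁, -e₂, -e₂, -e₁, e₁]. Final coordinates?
(-7, -1, -4)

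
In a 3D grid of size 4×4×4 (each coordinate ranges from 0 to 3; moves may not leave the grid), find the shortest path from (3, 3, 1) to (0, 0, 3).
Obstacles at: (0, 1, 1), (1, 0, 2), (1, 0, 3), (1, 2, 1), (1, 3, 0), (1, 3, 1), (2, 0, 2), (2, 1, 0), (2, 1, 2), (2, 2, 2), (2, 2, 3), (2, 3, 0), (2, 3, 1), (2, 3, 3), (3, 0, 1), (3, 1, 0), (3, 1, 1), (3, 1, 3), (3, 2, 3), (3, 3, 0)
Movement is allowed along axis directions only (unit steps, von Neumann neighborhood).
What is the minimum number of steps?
8
(one shortest path: (3, 3, 1) → (3, 2, 1) → (2, 2, 1) → (2, 1, 1) → (1, 1, 1) → (1, 0, 1) → (0, 0, 1) → (0, 0, 2) → (0, 0, 3))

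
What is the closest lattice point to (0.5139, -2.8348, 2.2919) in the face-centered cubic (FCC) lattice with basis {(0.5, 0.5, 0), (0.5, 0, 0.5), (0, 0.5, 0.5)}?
(0.5, -3, 2.5)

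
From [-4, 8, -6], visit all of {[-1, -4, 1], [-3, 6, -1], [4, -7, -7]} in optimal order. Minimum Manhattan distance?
38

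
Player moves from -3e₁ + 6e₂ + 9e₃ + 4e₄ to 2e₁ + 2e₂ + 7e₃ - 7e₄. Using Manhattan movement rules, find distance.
22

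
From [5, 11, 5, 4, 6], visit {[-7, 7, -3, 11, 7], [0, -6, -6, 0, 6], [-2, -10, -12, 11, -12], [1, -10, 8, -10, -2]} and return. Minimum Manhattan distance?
210
(one optimal route: (5, 11, 5, 4, 6) → (-7, 7, -3, 11, 7) → (-2, -10, -12, 11, -12) → (0, -6, -6, 0, 6) → (1, -10, 8, -10, -2) → (5, 11, 5, 4, 6))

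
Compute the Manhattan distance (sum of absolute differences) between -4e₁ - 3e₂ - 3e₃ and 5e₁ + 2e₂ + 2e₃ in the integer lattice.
19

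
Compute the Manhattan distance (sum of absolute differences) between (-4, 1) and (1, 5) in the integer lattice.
9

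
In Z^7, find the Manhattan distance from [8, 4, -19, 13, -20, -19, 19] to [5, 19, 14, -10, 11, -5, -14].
152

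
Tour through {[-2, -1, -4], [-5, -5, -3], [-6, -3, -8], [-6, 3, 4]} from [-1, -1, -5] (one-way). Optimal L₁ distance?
36
(one optimal route: (-1, -1, -5) → (-2, -1, -4) → (-5, -5, -3) → (-6, -3, -8) → (-6, 3, 4))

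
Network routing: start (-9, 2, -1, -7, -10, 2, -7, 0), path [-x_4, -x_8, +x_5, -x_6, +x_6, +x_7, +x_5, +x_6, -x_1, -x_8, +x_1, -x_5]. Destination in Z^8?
(-9, 2, -1, -8, -9, 3, -6, -2)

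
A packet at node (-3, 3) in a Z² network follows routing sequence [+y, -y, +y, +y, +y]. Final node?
(-3, 6)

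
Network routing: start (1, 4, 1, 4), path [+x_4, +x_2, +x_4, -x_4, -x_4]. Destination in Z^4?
(1, 5, 1, 4)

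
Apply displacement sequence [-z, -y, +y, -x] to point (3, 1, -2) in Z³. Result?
(2, 1, -3)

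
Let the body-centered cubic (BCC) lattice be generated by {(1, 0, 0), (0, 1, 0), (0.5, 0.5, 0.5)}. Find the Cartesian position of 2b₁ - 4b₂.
(2, -4, 0)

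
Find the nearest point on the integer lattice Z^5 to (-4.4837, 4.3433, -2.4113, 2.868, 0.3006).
(-4, 4, -2, 3, 0)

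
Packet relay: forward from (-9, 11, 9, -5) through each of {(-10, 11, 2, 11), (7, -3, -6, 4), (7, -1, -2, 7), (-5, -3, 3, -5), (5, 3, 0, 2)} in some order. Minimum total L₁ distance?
108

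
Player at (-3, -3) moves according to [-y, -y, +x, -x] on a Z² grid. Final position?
(-3, -5)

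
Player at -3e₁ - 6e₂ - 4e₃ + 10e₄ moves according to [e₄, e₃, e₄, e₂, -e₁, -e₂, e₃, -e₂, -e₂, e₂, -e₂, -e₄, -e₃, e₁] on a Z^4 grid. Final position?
(-3, -8, -3, 11)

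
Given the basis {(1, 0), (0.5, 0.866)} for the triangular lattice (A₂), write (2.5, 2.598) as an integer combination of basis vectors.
b₁ + 3b₂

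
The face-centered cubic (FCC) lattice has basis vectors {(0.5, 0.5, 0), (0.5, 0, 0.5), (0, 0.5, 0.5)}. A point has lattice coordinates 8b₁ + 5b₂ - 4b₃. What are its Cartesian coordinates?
(6.5, 2, 0.5)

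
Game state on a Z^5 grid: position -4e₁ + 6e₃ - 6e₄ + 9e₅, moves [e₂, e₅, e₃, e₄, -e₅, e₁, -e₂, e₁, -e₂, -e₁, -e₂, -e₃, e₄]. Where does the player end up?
(-3, -2, 6, -4, 9)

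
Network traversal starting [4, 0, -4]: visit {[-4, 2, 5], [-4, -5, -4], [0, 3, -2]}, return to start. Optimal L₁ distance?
50
(one optimal route: (4, 0, -4) → (-4, -5, -4) → (-4, 2, 5) → (0, 3, -2) → (4, 0, -4))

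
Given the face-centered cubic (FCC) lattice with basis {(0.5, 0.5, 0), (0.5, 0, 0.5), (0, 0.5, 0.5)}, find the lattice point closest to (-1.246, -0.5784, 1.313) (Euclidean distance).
(-1, -0.5, 1.5)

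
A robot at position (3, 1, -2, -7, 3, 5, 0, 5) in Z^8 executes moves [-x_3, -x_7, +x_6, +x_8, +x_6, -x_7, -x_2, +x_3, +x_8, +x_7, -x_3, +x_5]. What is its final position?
(3, 0, -3, -7, 4, 7, -1, 7)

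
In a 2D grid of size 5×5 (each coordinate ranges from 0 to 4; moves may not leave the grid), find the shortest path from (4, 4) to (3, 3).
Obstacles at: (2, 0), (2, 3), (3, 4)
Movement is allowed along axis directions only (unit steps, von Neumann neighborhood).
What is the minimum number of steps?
2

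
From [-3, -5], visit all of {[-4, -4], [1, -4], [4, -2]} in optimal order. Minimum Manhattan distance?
12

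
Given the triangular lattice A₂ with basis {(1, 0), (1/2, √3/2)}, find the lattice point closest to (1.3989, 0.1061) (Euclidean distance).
(1, 0)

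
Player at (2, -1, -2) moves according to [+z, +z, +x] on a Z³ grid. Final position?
(3, -1, 0)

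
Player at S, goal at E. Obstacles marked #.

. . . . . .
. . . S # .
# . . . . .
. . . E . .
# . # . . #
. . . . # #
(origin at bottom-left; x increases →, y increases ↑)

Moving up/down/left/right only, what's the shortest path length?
2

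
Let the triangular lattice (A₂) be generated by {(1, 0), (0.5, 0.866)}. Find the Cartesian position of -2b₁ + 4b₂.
(0, 3.464)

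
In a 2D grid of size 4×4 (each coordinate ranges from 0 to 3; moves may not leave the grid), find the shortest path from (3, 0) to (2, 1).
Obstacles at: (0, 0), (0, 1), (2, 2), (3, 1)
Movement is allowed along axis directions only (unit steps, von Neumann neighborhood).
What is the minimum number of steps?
2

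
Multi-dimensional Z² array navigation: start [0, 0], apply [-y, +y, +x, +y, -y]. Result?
(1, 0)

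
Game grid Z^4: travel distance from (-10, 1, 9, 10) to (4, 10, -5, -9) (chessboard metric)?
19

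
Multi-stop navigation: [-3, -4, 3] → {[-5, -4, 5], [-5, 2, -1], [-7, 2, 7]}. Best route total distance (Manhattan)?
24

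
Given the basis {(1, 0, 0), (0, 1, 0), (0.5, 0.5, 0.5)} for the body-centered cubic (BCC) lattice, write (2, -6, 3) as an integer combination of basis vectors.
-b₁ - 9b₂ + 6b₃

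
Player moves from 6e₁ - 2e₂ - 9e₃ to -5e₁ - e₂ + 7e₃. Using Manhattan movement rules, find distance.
28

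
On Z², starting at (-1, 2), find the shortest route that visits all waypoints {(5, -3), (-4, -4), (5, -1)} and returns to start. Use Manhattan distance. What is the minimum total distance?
30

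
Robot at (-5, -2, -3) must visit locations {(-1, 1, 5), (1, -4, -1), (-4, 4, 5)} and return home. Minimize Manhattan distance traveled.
44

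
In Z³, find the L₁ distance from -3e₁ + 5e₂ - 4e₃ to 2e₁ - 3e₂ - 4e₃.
13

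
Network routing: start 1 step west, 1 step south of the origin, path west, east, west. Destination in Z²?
(-2, -1)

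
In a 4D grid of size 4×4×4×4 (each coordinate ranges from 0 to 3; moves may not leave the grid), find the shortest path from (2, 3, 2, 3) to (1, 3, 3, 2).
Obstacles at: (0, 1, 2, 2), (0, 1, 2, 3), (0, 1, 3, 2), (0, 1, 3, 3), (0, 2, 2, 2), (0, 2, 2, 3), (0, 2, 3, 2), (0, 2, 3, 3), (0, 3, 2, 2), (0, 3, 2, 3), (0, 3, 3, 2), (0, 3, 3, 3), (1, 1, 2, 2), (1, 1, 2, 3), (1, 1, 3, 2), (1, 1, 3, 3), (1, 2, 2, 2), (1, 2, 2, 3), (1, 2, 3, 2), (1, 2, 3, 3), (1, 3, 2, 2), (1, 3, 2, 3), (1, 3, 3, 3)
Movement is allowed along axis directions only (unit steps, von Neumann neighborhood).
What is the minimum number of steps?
3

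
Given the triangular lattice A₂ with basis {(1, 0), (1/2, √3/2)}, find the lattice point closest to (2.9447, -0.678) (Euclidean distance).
(2.5, -0.866)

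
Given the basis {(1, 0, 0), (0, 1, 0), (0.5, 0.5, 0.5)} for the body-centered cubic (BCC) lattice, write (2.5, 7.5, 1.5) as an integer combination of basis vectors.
b₁ + 6b₂ + 3b₃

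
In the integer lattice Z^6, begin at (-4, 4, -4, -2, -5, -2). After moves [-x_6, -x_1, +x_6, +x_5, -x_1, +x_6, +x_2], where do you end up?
(-6, 5, -4, -2, -4, -1)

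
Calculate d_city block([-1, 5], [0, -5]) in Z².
11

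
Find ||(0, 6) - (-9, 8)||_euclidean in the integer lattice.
9.21954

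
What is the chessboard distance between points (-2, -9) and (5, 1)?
10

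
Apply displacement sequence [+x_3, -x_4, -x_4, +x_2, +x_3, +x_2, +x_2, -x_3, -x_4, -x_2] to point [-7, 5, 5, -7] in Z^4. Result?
(-7, 7, 6, -10)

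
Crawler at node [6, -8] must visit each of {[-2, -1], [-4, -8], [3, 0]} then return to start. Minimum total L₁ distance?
36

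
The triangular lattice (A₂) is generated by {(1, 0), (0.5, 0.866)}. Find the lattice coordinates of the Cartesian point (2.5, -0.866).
3b₁ - b₂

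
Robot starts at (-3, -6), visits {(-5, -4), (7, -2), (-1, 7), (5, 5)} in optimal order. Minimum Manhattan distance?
35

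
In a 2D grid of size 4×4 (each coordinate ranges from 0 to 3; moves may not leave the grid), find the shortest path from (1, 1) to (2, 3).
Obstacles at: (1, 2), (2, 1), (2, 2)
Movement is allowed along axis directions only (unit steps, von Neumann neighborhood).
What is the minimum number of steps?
5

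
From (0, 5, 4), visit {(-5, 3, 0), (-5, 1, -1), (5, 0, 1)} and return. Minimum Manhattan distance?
40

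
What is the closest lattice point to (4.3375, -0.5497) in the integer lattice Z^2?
(4, -1)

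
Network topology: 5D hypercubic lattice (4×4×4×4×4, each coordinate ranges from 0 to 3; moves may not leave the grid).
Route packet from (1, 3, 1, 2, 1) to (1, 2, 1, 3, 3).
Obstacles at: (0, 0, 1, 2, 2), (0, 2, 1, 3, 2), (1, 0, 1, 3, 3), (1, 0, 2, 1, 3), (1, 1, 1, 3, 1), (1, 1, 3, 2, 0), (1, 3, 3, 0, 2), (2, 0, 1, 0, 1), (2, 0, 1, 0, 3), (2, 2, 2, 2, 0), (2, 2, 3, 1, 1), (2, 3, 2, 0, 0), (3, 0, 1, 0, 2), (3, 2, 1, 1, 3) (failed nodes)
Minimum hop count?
4
(one shortest path: (1, 3, 1, 2, 1) → (1, 2, 1, 2, 1) → (1, 2, 1, 3, 1) → (1, 2, 1, 3, 2) → (1, 2, 1, 3, 3))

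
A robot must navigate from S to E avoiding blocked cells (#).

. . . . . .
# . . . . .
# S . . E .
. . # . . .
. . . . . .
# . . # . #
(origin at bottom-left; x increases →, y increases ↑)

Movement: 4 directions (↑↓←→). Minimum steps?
3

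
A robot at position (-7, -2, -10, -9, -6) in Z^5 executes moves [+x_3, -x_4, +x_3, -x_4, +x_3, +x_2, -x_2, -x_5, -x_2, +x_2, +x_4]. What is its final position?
(-7, -2, -7, -10, -7)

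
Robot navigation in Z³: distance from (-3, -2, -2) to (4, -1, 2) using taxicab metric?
12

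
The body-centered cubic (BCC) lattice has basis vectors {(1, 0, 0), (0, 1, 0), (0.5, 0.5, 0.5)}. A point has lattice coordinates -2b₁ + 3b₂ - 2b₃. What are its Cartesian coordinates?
(-3, 2, -1)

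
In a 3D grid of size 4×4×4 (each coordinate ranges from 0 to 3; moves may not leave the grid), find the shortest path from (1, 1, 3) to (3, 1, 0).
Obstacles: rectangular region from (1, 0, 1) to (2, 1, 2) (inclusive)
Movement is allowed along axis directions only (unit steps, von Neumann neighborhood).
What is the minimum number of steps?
5
(one shortest path: (1, 1, 3) → (2, 1, 3) → (3, 1, 3) → (3, 1, 2) → (3, 1, 1) → (3, 1, 0))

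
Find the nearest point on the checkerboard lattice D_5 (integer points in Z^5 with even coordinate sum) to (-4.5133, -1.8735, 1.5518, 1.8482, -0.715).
(-5, -2, 2, 2, -1)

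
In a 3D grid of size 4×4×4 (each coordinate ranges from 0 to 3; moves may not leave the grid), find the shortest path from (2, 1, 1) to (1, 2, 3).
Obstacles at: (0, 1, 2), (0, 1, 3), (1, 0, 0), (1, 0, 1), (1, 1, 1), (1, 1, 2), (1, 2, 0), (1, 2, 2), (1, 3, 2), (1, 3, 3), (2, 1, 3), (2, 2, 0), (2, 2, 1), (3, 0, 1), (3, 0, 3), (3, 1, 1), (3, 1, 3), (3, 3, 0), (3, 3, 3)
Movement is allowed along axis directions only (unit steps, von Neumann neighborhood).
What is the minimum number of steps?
4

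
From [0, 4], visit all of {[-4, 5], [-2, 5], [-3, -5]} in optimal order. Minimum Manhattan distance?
16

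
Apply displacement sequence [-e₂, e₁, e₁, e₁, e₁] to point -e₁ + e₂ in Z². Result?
(3, 0)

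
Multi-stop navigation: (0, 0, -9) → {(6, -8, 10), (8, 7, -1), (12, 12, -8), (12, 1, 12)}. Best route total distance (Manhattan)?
81
(one optimal route: (0, 0, -9) → (12, 12, -8) → (8, 7, -1) → (12, 1, 12) → (6, -8, 10))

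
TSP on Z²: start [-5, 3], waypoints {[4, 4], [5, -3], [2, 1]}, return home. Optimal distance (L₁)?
34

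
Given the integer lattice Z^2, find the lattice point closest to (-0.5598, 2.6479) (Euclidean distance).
(-1, 3)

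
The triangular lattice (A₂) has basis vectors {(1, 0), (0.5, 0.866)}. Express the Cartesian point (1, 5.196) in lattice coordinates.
-2b₁ + 6b₂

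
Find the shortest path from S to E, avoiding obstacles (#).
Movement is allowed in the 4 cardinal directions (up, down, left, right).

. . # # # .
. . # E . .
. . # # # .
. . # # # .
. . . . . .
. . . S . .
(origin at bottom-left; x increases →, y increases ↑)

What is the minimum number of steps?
8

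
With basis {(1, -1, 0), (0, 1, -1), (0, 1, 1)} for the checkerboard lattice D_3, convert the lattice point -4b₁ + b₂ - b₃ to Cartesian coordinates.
(-4, 4, -2)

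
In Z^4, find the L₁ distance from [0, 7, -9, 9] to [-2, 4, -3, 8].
12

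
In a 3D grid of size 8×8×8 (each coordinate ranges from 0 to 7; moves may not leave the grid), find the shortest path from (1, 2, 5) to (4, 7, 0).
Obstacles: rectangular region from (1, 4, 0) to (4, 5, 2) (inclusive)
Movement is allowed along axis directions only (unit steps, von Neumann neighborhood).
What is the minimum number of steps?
13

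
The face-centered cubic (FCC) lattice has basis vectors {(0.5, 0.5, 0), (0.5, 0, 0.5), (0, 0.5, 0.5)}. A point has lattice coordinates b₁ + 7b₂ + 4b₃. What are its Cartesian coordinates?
(4, 2.5, 5.5)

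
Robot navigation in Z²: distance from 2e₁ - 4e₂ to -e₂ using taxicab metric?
5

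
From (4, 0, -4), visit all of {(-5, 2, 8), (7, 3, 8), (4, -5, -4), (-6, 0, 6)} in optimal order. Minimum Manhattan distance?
46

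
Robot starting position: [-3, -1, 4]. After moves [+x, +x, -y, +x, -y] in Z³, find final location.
(0, -3, 4)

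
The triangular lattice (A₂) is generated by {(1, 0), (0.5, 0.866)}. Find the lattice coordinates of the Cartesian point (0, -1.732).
b₁ - 2b₂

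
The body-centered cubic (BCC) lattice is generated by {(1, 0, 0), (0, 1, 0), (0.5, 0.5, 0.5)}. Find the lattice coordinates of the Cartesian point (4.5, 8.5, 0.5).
4b₁ + 8b₂ + b₃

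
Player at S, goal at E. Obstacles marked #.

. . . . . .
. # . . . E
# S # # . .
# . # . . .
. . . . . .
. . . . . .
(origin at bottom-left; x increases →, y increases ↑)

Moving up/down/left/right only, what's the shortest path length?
9
(one shortest path: (1, 3) → (1, 2) → (1, 1) → (2, 1) → (3, 1) → (4, 1) → (5, 1) → (5, 2) → (5, 3) → (5, 4))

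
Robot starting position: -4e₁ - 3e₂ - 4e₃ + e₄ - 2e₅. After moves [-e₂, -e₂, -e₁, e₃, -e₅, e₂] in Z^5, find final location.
(-5, -4, -3, 1, -3)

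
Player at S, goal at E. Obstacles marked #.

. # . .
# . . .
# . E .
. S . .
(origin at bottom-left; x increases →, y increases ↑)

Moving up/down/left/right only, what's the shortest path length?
2
(one shortest path: (1, 0) → (2, 0) → (2, 1))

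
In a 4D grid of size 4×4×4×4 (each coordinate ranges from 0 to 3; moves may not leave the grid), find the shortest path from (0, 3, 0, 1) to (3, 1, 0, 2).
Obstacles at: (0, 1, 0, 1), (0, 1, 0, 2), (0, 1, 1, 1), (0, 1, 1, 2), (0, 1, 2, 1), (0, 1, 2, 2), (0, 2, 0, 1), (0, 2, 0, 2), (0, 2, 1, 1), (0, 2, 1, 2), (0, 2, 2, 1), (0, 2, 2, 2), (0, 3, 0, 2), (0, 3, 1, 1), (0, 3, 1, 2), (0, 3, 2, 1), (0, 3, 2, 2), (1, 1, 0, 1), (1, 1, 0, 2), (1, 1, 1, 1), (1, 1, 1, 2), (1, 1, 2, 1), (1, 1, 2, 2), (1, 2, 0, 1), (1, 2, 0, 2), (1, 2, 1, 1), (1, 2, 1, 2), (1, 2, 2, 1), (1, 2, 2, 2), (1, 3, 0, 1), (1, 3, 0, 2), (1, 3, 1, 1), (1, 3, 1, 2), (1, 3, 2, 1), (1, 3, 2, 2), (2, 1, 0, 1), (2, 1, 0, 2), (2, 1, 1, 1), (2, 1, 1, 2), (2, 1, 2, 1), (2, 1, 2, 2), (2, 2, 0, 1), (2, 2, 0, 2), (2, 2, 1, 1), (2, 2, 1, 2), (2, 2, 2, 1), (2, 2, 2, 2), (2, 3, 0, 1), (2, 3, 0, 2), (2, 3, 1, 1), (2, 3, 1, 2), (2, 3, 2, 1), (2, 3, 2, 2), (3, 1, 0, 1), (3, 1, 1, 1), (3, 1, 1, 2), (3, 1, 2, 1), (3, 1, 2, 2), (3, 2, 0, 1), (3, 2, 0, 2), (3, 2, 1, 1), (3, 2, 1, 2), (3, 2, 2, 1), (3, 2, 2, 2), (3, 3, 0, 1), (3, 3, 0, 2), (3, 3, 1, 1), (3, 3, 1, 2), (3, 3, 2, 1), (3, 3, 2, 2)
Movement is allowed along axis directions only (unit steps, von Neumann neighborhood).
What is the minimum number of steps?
10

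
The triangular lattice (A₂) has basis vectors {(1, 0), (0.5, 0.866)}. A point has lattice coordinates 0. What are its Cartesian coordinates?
(0, 0)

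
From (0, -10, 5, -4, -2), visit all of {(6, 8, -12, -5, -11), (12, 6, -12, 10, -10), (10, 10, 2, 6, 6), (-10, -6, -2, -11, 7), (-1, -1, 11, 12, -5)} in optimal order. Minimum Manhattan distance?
211
(one optimal route: (0, -10, 5, -4, -2) → (-10, -6, -2, -11, 7) → (-1, -1, 11, 12, -5) → (10, 10, 2, 6, 6) → (12, 6, -12, 10, -10) → (6, 8, -12, -5, -11))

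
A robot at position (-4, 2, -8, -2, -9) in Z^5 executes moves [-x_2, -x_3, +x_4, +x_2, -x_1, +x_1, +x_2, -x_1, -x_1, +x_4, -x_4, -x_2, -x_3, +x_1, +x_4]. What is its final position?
(-5, 2, -10, 0, -9)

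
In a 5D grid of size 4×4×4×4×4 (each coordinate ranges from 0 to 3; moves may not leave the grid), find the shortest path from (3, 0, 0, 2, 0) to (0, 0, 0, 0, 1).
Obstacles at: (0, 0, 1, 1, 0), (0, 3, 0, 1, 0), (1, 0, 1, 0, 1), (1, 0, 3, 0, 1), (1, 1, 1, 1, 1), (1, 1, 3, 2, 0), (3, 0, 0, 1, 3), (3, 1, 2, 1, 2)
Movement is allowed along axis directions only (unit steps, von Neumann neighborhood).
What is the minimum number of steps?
6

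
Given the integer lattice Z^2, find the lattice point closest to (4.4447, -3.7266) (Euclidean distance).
(4, -4)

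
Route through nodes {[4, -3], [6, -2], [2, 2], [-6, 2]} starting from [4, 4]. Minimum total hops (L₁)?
26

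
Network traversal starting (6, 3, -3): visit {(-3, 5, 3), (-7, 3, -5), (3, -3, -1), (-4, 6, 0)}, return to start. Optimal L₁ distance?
60
(one optimal route: (6, 3, -3) → (-7, 3, -5) → (-4, 6, 0) → (-3, 5, 3) → (3, -3, -1) → (6, 3, -3))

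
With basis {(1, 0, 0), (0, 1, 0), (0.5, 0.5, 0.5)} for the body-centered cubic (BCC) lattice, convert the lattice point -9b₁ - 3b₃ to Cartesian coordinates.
(-10.5, -1.5, -1.5)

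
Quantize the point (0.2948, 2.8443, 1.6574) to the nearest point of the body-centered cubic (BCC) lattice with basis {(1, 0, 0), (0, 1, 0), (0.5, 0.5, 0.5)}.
(0.5, 2.5, 1.5)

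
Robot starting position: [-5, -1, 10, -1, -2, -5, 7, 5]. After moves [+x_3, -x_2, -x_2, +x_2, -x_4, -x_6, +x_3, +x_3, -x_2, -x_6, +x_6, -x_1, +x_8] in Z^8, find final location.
(-6, -3, 13, -2, -2, -6, 7, 6)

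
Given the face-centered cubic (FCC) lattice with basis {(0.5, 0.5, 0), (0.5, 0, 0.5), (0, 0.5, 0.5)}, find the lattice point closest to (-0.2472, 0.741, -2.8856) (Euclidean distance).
(-0.5, 0.5, -3)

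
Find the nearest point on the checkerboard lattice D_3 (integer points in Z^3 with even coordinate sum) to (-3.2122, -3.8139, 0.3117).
(-3, -4, 1)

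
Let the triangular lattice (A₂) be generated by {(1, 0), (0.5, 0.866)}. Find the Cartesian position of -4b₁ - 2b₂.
(-5, -1.732)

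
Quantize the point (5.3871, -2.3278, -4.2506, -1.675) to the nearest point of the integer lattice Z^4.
(5, -2, -4, -2)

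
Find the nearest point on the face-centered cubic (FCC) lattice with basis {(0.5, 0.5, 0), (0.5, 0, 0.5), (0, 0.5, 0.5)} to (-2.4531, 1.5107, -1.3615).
(-2.5, 1.5, -1)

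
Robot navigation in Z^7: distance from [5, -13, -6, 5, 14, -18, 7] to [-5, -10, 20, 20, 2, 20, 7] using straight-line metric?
50.9706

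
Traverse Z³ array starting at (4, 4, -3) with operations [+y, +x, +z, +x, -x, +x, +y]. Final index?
(6, 6, -2)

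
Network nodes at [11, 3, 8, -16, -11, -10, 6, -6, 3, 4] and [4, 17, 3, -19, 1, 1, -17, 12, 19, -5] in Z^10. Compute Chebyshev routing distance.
23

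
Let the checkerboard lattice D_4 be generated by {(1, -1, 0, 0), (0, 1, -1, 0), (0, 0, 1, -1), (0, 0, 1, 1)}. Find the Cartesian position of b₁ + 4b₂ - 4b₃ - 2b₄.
(1, 3, -10, 2)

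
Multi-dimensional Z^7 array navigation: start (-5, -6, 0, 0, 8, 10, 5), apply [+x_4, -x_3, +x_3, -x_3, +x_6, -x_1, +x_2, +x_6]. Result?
(-6, -5, -1, 1, 8, 12, 5)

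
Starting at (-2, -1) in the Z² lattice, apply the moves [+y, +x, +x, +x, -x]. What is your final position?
(0, 0)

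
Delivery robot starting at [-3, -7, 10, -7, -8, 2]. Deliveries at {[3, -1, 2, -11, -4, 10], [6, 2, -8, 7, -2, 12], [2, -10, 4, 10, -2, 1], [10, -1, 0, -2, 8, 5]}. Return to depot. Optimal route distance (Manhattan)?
192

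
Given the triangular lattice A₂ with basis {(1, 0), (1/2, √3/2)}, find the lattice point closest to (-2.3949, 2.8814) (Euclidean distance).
(-2.5, 2.598)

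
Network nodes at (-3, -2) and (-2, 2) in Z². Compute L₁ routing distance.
5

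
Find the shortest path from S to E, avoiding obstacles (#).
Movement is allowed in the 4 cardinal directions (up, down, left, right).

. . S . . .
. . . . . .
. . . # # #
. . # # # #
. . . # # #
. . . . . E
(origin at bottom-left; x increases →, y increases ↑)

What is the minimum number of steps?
10
(one shortest path: (2, 5) → (1, 5) → (1, 4) → (1, 3) → (1, 2) → (1, 1) → (2, 1) → (2, 0) → (3, 0) → (4, 0) → (5, 0))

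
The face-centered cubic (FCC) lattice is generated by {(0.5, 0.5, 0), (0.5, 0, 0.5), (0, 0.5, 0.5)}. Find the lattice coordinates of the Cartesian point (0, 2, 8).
-6b₁ + 6b₂ + 10b₃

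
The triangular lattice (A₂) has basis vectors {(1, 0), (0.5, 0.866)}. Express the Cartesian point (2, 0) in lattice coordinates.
2b₁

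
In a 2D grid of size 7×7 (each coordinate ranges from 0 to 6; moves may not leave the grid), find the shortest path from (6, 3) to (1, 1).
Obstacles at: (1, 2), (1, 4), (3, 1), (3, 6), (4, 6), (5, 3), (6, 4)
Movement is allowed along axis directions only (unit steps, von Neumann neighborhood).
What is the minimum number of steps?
7
(one shortest path: (6, 3) → (6, 2) → (5, 2) → (4, 2) → (3, 2) → (2, 2) → (2, 1) → (1, 1))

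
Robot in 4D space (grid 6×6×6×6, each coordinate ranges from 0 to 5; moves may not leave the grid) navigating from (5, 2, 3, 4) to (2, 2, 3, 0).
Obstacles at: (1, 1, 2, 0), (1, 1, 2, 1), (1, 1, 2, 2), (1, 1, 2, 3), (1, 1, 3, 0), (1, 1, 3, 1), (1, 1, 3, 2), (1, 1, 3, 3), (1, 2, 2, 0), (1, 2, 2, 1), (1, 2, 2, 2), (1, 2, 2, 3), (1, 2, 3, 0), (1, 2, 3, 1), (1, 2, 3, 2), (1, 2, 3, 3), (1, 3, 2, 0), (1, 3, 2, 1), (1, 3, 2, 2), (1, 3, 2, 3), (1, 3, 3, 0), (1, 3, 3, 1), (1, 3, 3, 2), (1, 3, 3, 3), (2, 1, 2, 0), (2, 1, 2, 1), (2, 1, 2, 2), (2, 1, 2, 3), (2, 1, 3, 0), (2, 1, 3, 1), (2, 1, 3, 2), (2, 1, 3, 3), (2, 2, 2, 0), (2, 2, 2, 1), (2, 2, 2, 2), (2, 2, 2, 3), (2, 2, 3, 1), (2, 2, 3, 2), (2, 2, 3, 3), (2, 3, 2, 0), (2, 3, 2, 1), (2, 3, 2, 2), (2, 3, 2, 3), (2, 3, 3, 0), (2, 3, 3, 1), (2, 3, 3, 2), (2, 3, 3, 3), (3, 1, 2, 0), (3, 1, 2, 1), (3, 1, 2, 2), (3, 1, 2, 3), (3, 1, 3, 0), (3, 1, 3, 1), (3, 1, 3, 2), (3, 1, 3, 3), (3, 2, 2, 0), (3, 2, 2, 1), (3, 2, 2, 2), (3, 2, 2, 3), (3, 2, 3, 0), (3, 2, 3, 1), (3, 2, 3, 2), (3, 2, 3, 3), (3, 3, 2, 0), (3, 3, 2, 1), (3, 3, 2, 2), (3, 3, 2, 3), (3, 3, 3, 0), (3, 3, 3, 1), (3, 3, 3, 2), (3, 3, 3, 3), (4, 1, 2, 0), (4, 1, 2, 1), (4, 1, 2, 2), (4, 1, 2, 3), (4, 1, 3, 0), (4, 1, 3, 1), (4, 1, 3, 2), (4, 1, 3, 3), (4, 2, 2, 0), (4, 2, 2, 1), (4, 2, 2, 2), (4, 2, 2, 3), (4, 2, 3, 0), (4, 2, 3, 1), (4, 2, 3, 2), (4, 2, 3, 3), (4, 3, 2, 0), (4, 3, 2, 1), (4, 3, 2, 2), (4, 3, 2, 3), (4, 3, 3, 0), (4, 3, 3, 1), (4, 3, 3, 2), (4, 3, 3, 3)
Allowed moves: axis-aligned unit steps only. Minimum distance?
9
(one shortest path: (5, 2, 3, 4) → (4, 2, 3, 4) → (3, 2, 3, 4) → (2, 2, 3, 4) → (2, 2, 4, 4) → (2, 2, 4, 3) → (2, 2, 4, 2) → (2, 2, 4, 1) → (2, 2, 4, 0) → (2, 2, 3, 0))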